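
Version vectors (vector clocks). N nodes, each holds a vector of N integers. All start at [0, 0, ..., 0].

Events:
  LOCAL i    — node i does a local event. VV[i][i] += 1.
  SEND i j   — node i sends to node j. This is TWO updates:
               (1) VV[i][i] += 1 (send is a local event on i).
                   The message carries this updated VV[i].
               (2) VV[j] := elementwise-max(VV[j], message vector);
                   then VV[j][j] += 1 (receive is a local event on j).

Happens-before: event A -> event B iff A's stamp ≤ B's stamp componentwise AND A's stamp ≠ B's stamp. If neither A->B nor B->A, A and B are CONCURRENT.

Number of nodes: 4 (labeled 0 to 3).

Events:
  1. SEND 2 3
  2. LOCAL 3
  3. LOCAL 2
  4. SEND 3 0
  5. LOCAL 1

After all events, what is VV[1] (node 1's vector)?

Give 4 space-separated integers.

Initial: VV[0]=[0, 0, 0, 0]
Initial: VV[1]=[0, 0, 0, 0]
Initial: VV[2]=[0, 0, 0, 0]
Initial: VV[3]=[0, 0, 0, 0]
Event 1: SEND 2->3: VV[2][2]++ -> VV[2]=[0, 0, 1, 0], msg_vec=[0, 0, 1, 0]; VV[3]=max(VV[3],msg_vec) then VV[3][3]++ -> VV[3]=[0, 0, 1, 1]
Event 2: LOCAL 3: VV[3][3]++ -> VV[3]=[0, 0, 1, 2]
Event 3: LOCAL 2: VV[2][2]++ -> VV[2]=[0, 0, 2, 0]
Event 4: SEND 3->0: VV[3][3]++ -> VV[3]=[0, 0, 1, 3], msg_vec=[0, 0, 1, 3]; VV[0]=max(VV[0],msg_vec) then VV[0][0]++ -> VV[0]=[1, 0, 1, 3]
Event 5: LOCAL 1: VV[1][1]++ -> VV[1]=[0, 1, 0, 0]
Final vectors: VV[0]=[1, 0, 1, 3]; VV[1]=[0, 1, 0, 0]; VV[2]=[0, 0, 2, 0]; VV[3]=[0, 0, 1, 3]

Answer: 0 1 0 0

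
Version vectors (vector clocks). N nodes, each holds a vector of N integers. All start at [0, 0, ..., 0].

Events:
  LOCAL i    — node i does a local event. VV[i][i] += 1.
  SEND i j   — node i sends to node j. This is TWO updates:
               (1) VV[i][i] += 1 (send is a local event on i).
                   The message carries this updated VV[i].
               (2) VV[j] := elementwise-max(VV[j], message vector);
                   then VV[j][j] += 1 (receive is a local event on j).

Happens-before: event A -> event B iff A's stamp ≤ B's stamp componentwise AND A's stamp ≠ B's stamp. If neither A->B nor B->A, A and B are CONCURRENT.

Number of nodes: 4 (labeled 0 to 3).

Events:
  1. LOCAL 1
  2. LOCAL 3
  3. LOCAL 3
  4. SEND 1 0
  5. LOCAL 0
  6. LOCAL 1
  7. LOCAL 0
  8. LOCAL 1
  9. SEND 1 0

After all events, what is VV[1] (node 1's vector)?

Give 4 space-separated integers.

Initial: VV[0]=[0, 0, 0, 0]
Initial: VV[1]=[0, 0, 0, 0]
Initial: VV[2]=[0, 0, 0, 0]
Initial: VV[3]=[0, 0, 0, 0]
Event 1: LOCAL 1: VV[1][1]++ -> VV[1]=[0, 1, 0, 0]
Event 2: LOCAL 3: VV[3][3]++ -> VV[3]=[0, 0, 0, 1]
Event 3: LOCAL 3: VV[3][3]++ -> VV[3]=[0, 0, 0, 2]
Event 4: SEND 1->0: VV[1][1]++ -> VV[1]=[0, 2, 0, 0], msg_vec=[0, 2, 0, 0]; VV[0]=max(VV[0],msg_vec) then VV[0][0]++ -> VV[0]=[1, 2, 0, 0]
Event 5: LOCAL 0: VV[0][0]++ -> VV[0]=[2, 2, 0, 0]
Event 6: LOCAL 1: VV[1][1]++ -> VV[1]=[0, 3, 0, 0]
Event 7: LOCAL 0: VV[0][0]++ -> VV[0]=[3, 2, 0, 0]
Event 8: LOCAL 1: VV[1][1]++ -> VV[1]=[0, 4, 0, 0]
Event 9: SEND 1->0: VV[1][1]++ -> VV[1]=[0, 5, 0, 0], msg_vec=[0, 5, 0, 0]; VV[0]=max(VV[0],msg_vec) then VV[0][0]++ -> VV[0]=[4, 5, 0, 0]
Final vectors: VV[0]=[4, 5, 0, 0]; VV[1]=[0, 5, 0, 0]; VV[2]=[0, 0, 0, 0]; VV[3]=[0, 0, 0, 2]

Answer: 0 5 0 0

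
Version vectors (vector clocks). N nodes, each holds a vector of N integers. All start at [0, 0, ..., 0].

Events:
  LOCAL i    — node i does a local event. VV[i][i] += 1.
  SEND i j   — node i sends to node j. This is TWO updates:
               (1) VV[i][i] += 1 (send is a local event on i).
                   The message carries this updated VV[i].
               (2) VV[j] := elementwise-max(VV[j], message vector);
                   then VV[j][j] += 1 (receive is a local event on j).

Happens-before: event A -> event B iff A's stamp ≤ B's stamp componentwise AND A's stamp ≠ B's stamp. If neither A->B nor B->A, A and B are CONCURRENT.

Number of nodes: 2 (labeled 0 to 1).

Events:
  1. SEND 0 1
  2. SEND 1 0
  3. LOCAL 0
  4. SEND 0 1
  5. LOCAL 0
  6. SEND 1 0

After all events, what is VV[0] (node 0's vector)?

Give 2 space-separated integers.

Answer: 6 4

Derivation:
Initial: VV[0]=[0, 0]
Initial: VV[1]=[0, 0]
Event 1: SEND 0->1: VV[0][0]++ -> VV[0]=[1, 0], msg_vec=[1, 0]; VV[1]=max(VV[1],msg_vec) then VV[1][1]++ -> VV[1]=[1, 1]
Event 2: SEND 1->0: VV[1][1]++ -> VV[1]=[1, 2], msg_vec=[1, 2]; VV[0]=max(VV[0],msg_vec) then VV[0][0]++ -> VV[0]=[2, 2]
Event 3: LOCAL 0: VV[0][0]++ -> VV[0]=[3, 2]
Event 4: SEND 0->1: VV[0][0]++ -> VV[0]=[4, 2], msg_vec=[4, 2]; VV[1]=max(VV[1],msg_vec) then VV[1][1]++ -> VV[1]=[4, 3]
Event 5: LOCAL 0: VV[0][0]++ -> VV[0]=[5, 2]
Event 6: SEND 1->0: VV[1][1]++ -> VV[1]=[4, 4], msg_vec=[4, 4]; VV[0]=max(VV[0],msg_vec) then VV[0][0]++ -> VV[0]=[6, 4]
Final vectors: VV[0]=[6, 4]; VV[1]=[4, 4]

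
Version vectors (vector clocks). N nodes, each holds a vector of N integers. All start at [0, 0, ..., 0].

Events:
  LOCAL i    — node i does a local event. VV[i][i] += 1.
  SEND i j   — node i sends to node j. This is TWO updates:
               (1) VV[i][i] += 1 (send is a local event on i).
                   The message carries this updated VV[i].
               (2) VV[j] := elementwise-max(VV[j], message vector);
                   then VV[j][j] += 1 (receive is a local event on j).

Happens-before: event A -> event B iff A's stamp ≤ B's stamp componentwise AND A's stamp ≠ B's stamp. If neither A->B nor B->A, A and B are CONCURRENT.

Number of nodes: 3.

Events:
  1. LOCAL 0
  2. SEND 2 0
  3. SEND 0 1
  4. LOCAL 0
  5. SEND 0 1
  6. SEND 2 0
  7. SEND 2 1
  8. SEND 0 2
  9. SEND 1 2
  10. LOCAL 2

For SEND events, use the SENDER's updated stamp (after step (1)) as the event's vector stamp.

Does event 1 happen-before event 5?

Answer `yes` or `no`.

Answer: yes

Derivation:
Initial: VV[0]=[0, 0, 0]
Initial: VV[1]=[0, 0, 0]
Initial: VV[2]=[0, 0, 0]
Event 1: LOCAL 0: VV[0][0]++ -> VV[0]=[1, 0, 0]
Event 2: SEND 2->0: VV[2][2]++ -> VV[2]=[0, 0, 1], msg_vec=[0, 0, 1]; VV[0]=max(VV[0],msg_vec) then VV[0][0]++ -> VV[0]=[2, 0, 1]
Event 3: SEND 0->1: VV[0][0]++ -> VV[0]=[3, 0, 1], msg_vec=[3, 0, 1]; VV[1]=max(VV[1],msg_vec) then VV[1][1]++ -> VV[1]=[3, 1, 1]
Event 4: LOCAL 0: VV[0][0]++ -> VV[0]=[4, 0, 1]
Event 5: SEND 0->1: VV[0][0]++ -> VV[0]=[5, 0, 1], msg_vec=[5, 0, 1]; VV[1]=max(VV[1],msg_vec) then VV[1][1]++ -> VV[1]=[5, 2, 1]
Event 6: SEND 2->0: VV[2][2]++ -> VV[2]=[0, 0, 2], msg_vec=[0, 0, 2]; VV[0]=max(VV[0],msg_vec) then VV[0][0]++ -> VV[0]=[6, 0, 2]
Event 7: SEND 2->1: VV[2][2]++ -> VV[2]=[0, 0, 3], msg_vec=[0, 0, 3]; VV[1]=max(VV[1],msg_vec) then VV[1][1]++ -> VV[1]=[5, 3, 3]
Event 8: SEND 0->2: VV[0][0]++ -> VV[0]=[7, 0, 2], msg_vec=[7, 0, 2]; VV[2]=max(VV[2],msg_vec) then VV[2][2]++ -> VV[2]=[7, 0, 4]
Event 9: SEND 1->2: VV[1][1]++ -> VV[1]=[5, 4, 3], msg_vec=[5, 4, 3]; VV[2]=max(VV[2],msg_vec) then VV[2][2]++ -> VV[2]=[7, 4, 5]
Event 10: LOCAL 2: VV[2][2]++ -> VV[2]=[7, 4, 6]
Event 1 stamp: [1, 0, 0]
Event 5 stamp: [5, 0, 1]
[1, 0, 0] <= [5, 0, 1]? True. Equal? False. Happens-before: True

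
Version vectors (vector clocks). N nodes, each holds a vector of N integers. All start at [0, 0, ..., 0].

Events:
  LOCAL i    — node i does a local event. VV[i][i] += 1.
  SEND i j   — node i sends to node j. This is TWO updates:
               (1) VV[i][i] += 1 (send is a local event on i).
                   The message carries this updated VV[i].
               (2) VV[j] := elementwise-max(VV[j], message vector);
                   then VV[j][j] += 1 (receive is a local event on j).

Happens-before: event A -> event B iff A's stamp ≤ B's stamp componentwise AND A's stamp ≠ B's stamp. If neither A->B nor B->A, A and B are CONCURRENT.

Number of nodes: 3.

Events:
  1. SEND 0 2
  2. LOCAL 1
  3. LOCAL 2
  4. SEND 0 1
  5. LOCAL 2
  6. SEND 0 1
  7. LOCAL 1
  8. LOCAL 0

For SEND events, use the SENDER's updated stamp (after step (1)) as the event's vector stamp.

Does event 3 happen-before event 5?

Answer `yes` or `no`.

Initial: VV[0]=[0, 0, 0]
Initial: VV[1]=[0, 0, 0]
Initial: VV[2]=[0, 0, 0]
Event 1: SEND 0->2: VV[0][0]++ -> VV[0]=[1, 0, 0], msg_vec=[1, 0, 0]; VV[2]=max(VV[2],msg_vec) then VV[2][2]++ -> VV[2]=[1, 0, 1]
Event 2: LOCAL 1: VV[1][1]++ -> VV[1]=[0, 1, 0]
Event 3: LOCAL 2: VV[2][2]++ -> VV[2]=[1, 0, 2]
Event 4: SEND 0->1: VV[0][0]++ -> VV[0]=[2, 0, 0], msg_vec=[2, 0, 0]; VV[1]=max(VV[1],msg_vec) then VV[1][1]++ -> VV[1]=[2, 2, 0]
Event 5: LOCAL 2: VV[2][2]++ -> VV[2]=[1, 0, 3]
Event 6: SEND 0->1: VV[0][0]++ -> VV[0]=[3, 0, 0], msg_vec=[3, 0, 0]; VV[1]=max(VV[1],msg_vec) then VV[1][1]++ -> VV[1]=[3, 3, 0]
Event 7: LOCAL 1: VV[1][1]++ -> VV[1]=[3, 4, 0]
Event 8: LOCAL 0: VV[0][0]++ -> VV[0]=[4, 0, 0]
Event 3 stamp: [1, 0, 2]
Event 5 stamp: [1, 0, 3]
[1, 0, 2] <= [1, 0, 3]? True. Equal? False. Happens-before: True

Answer: yes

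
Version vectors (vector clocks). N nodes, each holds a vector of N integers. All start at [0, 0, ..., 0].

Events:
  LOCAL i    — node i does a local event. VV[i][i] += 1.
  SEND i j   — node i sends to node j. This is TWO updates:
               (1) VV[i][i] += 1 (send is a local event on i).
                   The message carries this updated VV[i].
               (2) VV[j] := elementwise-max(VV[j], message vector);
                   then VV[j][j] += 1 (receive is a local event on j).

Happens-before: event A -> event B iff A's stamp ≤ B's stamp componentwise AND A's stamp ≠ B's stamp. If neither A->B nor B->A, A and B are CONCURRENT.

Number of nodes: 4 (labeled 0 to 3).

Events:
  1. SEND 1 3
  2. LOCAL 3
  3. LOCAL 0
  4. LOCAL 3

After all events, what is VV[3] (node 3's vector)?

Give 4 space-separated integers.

Initial: VV[0]=[0, 0, 0, 0]
Initial: VV[1]=[0, 0, 0, 0]
Initial: VV[2]=[0, 0, 0, 0]
Initial: VV[3]=[0, 0, 0, 0]
Event 1: SEND 1->3: VV[1][1]++ -> VV[1]=[0, 1, 0, 0], msg_vec=[0, 1, 0, 0]; VV[3]=max(VV[3],msg_vec) then VV[3][3]++ -> VV[3]=[0, 1, 0, 1]
Event 2: LOCAL 3: VV[3][3]++ -> VV[3]=[0, 1, 0, 2]
Event 3: LOCAL 0: VV[0][0]++ -> VV[0]=[1, 0, 0, 0]
Event 4: LOCAL 3: VV[3][3]++ -> VV[3]=[0, 1, 0, 3]
Final vectors: VV[0]=[1, 0, 0, 0]; VV[1]=[0, 1, 0, 0]; VV[2]=[0, 0, 0, 0]; VV[3]=[0, 1, 0, 3]

Answer: 0 1 0 3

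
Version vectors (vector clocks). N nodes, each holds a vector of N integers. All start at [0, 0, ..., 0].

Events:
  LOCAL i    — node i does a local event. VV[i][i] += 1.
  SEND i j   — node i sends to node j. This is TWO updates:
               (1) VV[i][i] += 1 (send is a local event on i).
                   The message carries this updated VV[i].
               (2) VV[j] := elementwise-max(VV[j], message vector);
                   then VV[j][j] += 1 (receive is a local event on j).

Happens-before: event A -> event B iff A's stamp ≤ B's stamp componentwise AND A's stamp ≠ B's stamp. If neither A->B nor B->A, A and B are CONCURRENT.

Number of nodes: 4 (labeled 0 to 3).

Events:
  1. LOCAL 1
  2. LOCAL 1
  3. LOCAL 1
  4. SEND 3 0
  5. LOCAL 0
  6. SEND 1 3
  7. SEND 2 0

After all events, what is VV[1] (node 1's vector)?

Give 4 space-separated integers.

Initial: VV[0]=[0, 0, 0, 0]
Initial: VV[1]=[0, 0, 0, 0]
Initial: VV[2]=[0, 0, 0, 0]
Initial: VV[3]=[0, 0, 0, 0]
Event 1: LOCAL 1: VV[1][1]++ -> VV[1]=[0, 1, 0, 0]
Event 2: LOCAL 1: VV[1][1]++ -> VV[1]=[0, 2, 0, 0]
Event 3: LOCAL 1: VV[1][1]++ -> VV[1]=[0, 3, 0, 0]
Event 4: SEND 3->0: VV[3][3]++ -> VV[3]=[0, 0, 0, 1], msg_vec=[0, 0, 0, 1]; VV[0]=max(VV[0],msg_vec) then VV[0][0]++ -> VV[0]=[1, 0, 0, 1]
Event 5: LOCAL 0: VV[0][0]++ -> VV[0]=[2, 0, 0, 1]
Event 6: SEND 1->3: VV[1][1]++ -> VV[1]=[0, 4, 0, 0], msg_vec=[0, 4, 0, 0]; VV[3]=max(VV[3],msg_vec) then VV[3][3]++ -> VV[3]=[0, 4, 0, 2]
Event 7: SEND 2->0: VV[2][2]++ -> VV[2]=[0, 0, 1, 0], msg_vec=[0, 0, 1, 0]; VV[0]=max(VV[0],msg_vec) then VV[0][0]++ -> VV[0]=[3, 0, 1, 1]
Final vectors: VV[0]=[3, 0, 1, 1]; VV[1]=[0, 4, 0, 0]; VV[2]=[0, 0, 1, 0]; VV[3]=[0, 4, 0, 2]

Answer: 0 4 0 0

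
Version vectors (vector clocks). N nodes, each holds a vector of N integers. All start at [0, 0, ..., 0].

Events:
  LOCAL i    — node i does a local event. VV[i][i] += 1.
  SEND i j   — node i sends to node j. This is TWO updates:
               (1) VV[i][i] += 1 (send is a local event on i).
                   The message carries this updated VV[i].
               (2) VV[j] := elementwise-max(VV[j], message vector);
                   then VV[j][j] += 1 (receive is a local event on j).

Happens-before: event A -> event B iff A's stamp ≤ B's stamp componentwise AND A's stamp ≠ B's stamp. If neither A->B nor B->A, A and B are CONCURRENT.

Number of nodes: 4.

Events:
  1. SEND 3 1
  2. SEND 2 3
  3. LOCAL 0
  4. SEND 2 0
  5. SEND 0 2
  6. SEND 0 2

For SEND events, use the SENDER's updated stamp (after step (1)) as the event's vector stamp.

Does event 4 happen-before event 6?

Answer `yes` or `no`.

Initial: VV[0]=[0, 0, 0, 0]
Initial: VV[1]=[0, 0, 0, 0]
Initial: VV[2]=[0, 0, 0, 0]
Initial: VV[3]=[0, 0, 0, 0]
Event 1: SEND 3->1: VV[3][3]++ -> VV[3]=[0, 0, 0, 1], msg_vec=[0, 0, 0, 1]; VV[1]=max(VV[1],msg_vec) then VV[1][1]++ -> VV[1]=[0, 1, 0, 1]
Event 2: SEND 2->3: VV[2][2]++ -> VV[2]=[0, 0, 1, 0], msg_vec=[0, 0, 1, 0]; VV[3]=max(VV[3],msg_vec) then VV[3][3]++ -> VV[3]=[0, 0, 1, 2]
Event 3: LOCAL 0: VV[0][0]++ -> VV[0]=[1, 0, 0, 0]
Event 4: SEND 2->0: VV[2][2]++ -> VV[2]=[0, 0, 2, 0], msg_vec=[0, 0, 2, 0]; VV[0]=max(VV[0],msg_vec) then VV[0][0]++ -> VV[0]=[2, 0, 2, 0]
Event 5: SEND 0->2: VV[0][0]++ -> VV[0]=[3, 0, 2, 0], msg_vec=[3, 0, 2, 0]; VV[2]=max(VV[2],msg_vec) then VV[2][2]++ -> VV[2]=[3, 0, 3, 0]
Event 6: SEND 0->2: VV[0][0]++ -> VV[0]=[4, 0, 2, 0], msg_vec=[4, 0, 2, 0]; VV[2]=max(VV[2],msg_vec) then VV[2][2]++ -> VV[2]=[4, 0, 4, 0]
Event 4 stamp: [0, 0, 2, 0]
Event 6 stamp: [4, 0, 2, 0]
[0, 0, 2, 0] <= [4, 0, 2, 0]? True. Equal? False. Happens-before: True

Answer: yes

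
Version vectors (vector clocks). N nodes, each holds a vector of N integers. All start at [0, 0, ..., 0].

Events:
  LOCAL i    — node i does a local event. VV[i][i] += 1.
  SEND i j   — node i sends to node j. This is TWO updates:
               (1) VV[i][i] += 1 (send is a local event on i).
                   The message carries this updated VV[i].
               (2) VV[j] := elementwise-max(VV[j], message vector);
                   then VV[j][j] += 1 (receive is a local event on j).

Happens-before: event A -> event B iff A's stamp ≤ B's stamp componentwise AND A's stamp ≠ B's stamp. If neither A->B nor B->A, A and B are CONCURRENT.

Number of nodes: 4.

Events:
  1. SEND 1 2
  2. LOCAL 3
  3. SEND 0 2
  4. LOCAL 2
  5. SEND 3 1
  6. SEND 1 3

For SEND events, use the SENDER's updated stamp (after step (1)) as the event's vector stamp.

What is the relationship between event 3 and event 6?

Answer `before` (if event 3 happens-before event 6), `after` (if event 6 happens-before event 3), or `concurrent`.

Answer: concurrent

Derivation:
Initial: VV[0]=[0, 0, 0, 0]
Initial: VV[1]=[0, 0, 0, 0]
Initial: VV[2]=[0, 0, 0, 0]
Initial: VV[3]=[0, 0, 0, 0]
Event 1: SEND 1->2: VV[1][1]++ -> VV[1]=[0, 1, 0, 0], msg_vec=[0, 1, 0, 0]; VV[2]=max(VV[2],msg_vec) then VV[2][2]++ -> VV[2]=[0, 1, 1, 0]
Event 2: LOCAL 3: VV[3][3]++ -> VV[3]=[0, 0, 0, 1]
Event 3: SEND 0->2: VV[0][0]++ -> VV[0]=[1, 0, 0, 0], msg_vec=[1, 0, 0, 0]; VV[2]=max(VV[2],msg_vec) then VV[2][2]++ -> VV[2]=[1, 1, 2, 0]
Event 4: LOCAL 2: VV[2][2]++ -> VV[2]=[1, 1, 3, 0]
Event 5: SEND 3->1: VV[3][3]++ -> VV[3]=[0, 0, 0, 2], msg_vec=[0, 0, 0, 2]; VV[1]=max(VV[1],msg_vec) then VV[1][1]++ -> VV[1]=[0, 2, 0, 2]
Event 6: SEND 1->3: VV[1][1]++ -> VV[1]=[0, 3, 0, 2], msg_vec=[0, 3, 0, 2]; VV[3]=max(VV[3],msg_vec) then VV[3][3]++ -> VV[3]=[0, 3, 0, 3]
Event 3 stamp: [1, 0, 0, 0]
Event 6 stamp: [0, 3, 0, 2]
[1, 0, 0, 0] <= [0, 3, 0, 2]? False
[0, 3, 0, 2] <= [1, 0, 0, 0]? False
Relation: concurrent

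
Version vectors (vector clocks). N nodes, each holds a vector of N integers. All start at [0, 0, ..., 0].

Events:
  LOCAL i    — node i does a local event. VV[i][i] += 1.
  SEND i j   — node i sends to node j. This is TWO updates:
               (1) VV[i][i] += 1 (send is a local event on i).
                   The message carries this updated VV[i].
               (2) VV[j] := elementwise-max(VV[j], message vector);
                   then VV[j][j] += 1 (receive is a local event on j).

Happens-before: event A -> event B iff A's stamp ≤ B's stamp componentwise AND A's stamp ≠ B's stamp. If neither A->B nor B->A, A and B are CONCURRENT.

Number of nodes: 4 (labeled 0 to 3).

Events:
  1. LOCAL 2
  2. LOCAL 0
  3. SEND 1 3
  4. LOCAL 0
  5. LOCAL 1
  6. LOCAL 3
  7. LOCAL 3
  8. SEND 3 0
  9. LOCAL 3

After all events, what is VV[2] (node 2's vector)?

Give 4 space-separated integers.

Answer: 0 0 1 0

Derivation:
Initial: VV[0]=[0, 0, 0, 0]
Initial: VV[1]=[0, 0, 0, 0]
Initial: VV[2]=[0, 0, 0, 0]
Initial: VV[3]=[0, 0, 0, 0]
Event 1: LOCAL 2: VV[2][2]++ -> VV[2]=[0, 0, 1, 0]
Event 2: LOCAL 0: VV[0][0]++ -> VV[0]=[1, 0, 0, 0]
Event 3: SEND 1->3: VV[1][1]++ -> VV[1]=[0, 1, 0, 0], msg_vec=[0, 1, 0, 0]; VV[3]=max(VV[3],msg_vec) then VV[3][3]++ -> VV[3]=[0, 1, 0, 1]
Event 4: LOCAL 0: VV[0][0]++ -> VV[0]=[2, 0, 0, 0]
Event 5: LOCAL 1: VV[1][1]++ -> VV[1]=[0, 2, 0, 0]
Event 6: LOCAL 3: VV[3][3]++ -> VV[3]=[0, 1, 0, 2]
Event 7: LOCAL 3: VV[3][3]++ -> VV[3]=[0, 1, 0, 3]
Event 8: SEND 3->0: VV[3][3]++ -> VV[3]=[0, 1, 0, 4], msg_vec=[0, 1, 0, 4]; VV[0]=max(VV[0],msg_vec) then VV[0][0]++ -> VV[0]=[3, 1, 0, 4]
Event 9: LOCAL 3: VV[3][3]++ -> VV[3]=[0, 1, 0, 5]
Final vectors: VV[0]=[3, 1, 0, 4]; VV[1]=[0, 2, 0, 0]; VV[2]=[0, 0, 1, 0]; VV[3]=[0, 1, 0, 5]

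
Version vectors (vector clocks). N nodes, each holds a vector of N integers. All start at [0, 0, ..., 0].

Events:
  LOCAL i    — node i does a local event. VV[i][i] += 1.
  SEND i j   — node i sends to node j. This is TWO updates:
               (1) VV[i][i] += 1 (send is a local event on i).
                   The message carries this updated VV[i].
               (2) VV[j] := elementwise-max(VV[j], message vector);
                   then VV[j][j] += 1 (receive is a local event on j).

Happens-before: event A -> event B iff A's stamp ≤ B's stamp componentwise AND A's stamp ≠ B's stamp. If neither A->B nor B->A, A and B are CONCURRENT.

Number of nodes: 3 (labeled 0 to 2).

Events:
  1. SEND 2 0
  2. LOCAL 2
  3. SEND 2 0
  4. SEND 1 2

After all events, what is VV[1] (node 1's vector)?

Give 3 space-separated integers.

Answer: 0 1 0

Derivation:
Initial: VV[0]=[0, 0, 0]
Initial: VV[1]=[0, 0, 0]
Initial: VV[2]=[0, 0, 0]
Event 1: SEND 2->0: VV[2][2]++ -> VV[2]=[0, 0, 1], msg_vec=[0, 0, 1]; VV[0]=max(VV[0],msg_vec) then VV[0][0]++ -> VV[0]=[1, 0, 1]
Event 2: LOCAL 2: VV[2][2]++ -> VV[2]=[0, 0, 2]
Event 3: SEND 2->0: VV[2][2]++ -> VV[2]=[0, 0, 3], msg_vec=[0, 0, 3]; VV[0]=max(VV[0],msg_vec) then VV[0][0]++ -> VV[0]=[2, 0, 3]
Event 4: SEND 1->2: VV[1][1]++ -> VV[1]=[0, 1, 0], msg_vec=[0, 1, 0]; VV[2]=max(VV[2],msg_vec) then VV[2][2]++ -> VV[2]=[0, 1, 4]
Final vectors: VV[0]=[2, 0, 3]; VV[1]=[0, 1, 0]; VV[2]=[0, 1, 4]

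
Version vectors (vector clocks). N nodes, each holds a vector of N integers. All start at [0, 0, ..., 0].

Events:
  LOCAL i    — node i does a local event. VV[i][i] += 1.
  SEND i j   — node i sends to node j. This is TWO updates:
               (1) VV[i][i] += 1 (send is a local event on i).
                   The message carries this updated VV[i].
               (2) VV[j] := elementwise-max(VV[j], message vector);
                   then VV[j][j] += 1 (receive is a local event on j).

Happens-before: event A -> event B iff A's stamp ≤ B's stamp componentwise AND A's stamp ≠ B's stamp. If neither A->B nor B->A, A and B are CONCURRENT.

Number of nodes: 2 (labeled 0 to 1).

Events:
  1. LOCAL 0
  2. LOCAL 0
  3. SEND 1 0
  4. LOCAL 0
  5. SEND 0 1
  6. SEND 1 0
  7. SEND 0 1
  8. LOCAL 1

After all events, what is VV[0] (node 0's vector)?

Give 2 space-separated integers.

Answer: 7 3

Derivation:
Initial: VV[0]=[0, 0]
Initial: VV[1]=[0, 0]
Event 1: LOCAL 0: VV[0][0]++ -> VV[0]=[1, 0]
Event 2: LOCAL 0: VV[0][0]++ -> VV[0]=[2, 0]
Event 3: SEND 1->0: VV[1][1]++ -> VV[1]=[0, 1], msg_vec=[0, 1]; VV[0]=max(VV[0],msg_vec) then VV[0][0]++ -> VV[0]=[3, 1]
Event 4: LOCAL 0: VV[0][0]++ -> VV[0]=[4, 1]
Event 5: SEND 0->1: VV[0][0]++ -> VV[0]=[5, 1], msg_vec=[5, 1]; VV[1]=max(VV[1],msg_vec) then VV[1][1]++ -> VV[1]=[5, 2]
Event 6: SEND 1->0: VV[1][1]++ -> VV[1]=[5, 3], msg_vec=[5, 3]; VV[0]=max(VV[0],msg_vec) then VV[0][0]++ -> VV[0]=[6, 3]
Event 7: SEND 0->1: VV[0][0]++ -> VV[0]=[7, 3], msg_vec=[7, 3]; VV[1]=max(VV[1],msg_vec) then VV[1][1]++ -> VV[1]=[7, 4]
Event 8: LOCAL 1: VV[1][1]++ -> VV[1]=[7, 5]
Final vectors: VV[0]=[7, 3]; VV[1]=[7, 5]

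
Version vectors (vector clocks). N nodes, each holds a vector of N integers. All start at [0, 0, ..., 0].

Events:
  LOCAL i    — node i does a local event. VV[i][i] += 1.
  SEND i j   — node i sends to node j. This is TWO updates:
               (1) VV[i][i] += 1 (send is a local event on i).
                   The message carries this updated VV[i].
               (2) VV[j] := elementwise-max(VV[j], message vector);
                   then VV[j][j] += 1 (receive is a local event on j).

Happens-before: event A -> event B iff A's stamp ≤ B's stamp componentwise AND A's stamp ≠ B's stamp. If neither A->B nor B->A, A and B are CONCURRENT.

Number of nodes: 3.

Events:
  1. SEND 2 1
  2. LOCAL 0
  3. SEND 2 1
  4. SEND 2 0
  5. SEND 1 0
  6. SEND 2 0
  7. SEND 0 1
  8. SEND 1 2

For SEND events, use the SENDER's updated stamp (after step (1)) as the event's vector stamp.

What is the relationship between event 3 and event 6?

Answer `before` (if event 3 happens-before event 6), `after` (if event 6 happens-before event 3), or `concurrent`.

Initial: VV[0]=[0, 0, 0]
Initial: VV[1]=[0, 0, 0]
Initial: VV[2]=[0, 0, 0]
Event 1: SEND 2->1: VV[2][2]++ -> VV[2]=[0, 0, 1], msg_vec=[0, 0, 1]; VV[1]=max(VV[1],msg_vec) then VV[1][1]++ -> VV[1]=[0, 1, 1]
Event 2: LOCAL 0: VV[0][0]++ -> VV[0]=[1, 0, 0]
Event 3: SEND 2->1: VV[2][2]++ -> VV[2]=[0, 0, 2], msg_vec=[0, 0, 2]; VV[1]=max(VV[1],msg_vec) then VV[1][1]++ -> VV[1]=[0, 2, 2]
Event 4: SEND 2->0: VV[2][2]++ -> VV[2]=[0, 0, 3], msg_vec=[0, 0, 3]; VV[0]=max(VV[0],msg_vec) then VV[0][0]++ -> VV[0]=[2, 0, 3]
Event 5: SEND 1->0: VV[1][1]++ -> VV[1]=[0, 3, 2], msg_vec=[0, 3, 2]; VV[0]=max(VV[0],msg_vec) then VV[0][0]++ -> VV[0]=[3, 3, 3]
Event 6: SEND 2->0: VV[2][2]++ -> VV[2]=[0, 0, 4], msg_vec=[0, 0, 4]; VV[0]=max(VV[0],msg_vec) then VV[0][0]++ -> VV[0]=[4, 3, 4]
Event 7: SEND 0->1: VV[0][0]++ -> VV[0]=[5, 3, 4], msg_vec=[5, 3, 4]; VV[1]=max(VV[1],msg_vec) then VV[1][1]++ -> VV[1]=[5, 4, 4]
Event 8: SEND 1->2: VV[1][1]++ -> VV[1]=[5, 5, 4], msg_vec=[5, 5, 4]; VV[2]=max(VV[2],msg_vec) then VV[2][2]++ -> VV[2]=[5, 5, 5]
Event 3 stamp: [0, 0, 2]
Event 6 stamp: [0, 0, 4]
[0, 0, 2] <= [0, 0, 4]? True
[0, 0, 4] <= [0, 0, 2]? False
Relation: before

Answer: before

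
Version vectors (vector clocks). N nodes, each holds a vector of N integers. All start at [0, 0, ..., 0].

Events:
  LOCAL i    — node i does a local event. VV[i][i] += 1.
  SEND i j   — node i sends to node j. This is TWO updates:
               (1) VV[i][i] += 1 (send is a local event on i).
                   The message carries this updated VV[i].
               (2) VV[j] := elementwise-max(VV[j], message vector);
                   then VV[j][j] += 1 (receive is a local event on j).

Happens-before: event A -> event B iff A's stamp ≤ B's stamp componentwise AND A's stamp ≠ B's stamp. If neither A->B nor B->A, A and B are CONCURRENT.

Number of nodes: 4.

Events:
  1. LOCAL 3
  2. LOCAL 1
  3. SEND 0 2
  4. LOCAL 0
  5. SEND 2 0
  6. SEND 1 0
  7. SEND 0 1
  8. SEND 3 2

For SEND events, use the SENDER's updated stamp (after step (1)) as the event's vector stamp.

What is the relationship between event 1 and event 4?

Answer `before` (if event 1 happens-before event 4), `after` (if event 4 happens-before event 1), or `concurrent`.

Answer: concurrent

Derivation:
Initial: VV[0]=[0, 0, 0, 0]
Initial: VV[1]=[0, 0, 0, 0]
Initial: VV[2]=[0, 0, 0, 0]
Initial: VV[3]=[0, 0, 0, 0]
Event 1: LOCAL 3: VV[3][3]++ -> VV[3]=[0, 0, 0, 1]
Event 2: LOCAL 1: VV[1][1]++ -> VV[1]=[0, 1, 0, 0]
Event 3: SEND 0->2: VV[0][0]++ -> VV[0]=[1, 0, 0, 0], msg_vec=[1, 0, 0, 0]; VV[2]=max(VV[2],msg_vec) then VV[2][2]++ -> VV[2]=[1, 0, 1, 0]
Event 4: LOCAL 0: VV[0][0]++ -> VV[0]=[2, 0, 0, 0]
Event 5: SEND 2->0: VV[2][2]++ -> VV[2]=[1, 0, 2, 0], msg_vec=[1, 0, 2, 0]; VV[0]=max(VV[0],msg_vec) then VV[0][0]++ -> VV[0]=[3, 0, 2, 0]
Event 6: SEND 1->0: VV[1][1]++ -> VV[1]=[0, 2, 0, 0], msg_vec=[0, 2, 0, 0]; VV[0]=max(VV[0],msg_vec) then VV[0][0]++ -> VV[0]=[4, 2, 2, 0]
Event 7: SEND 0->1: VV[0][0]++ -> VV[0]=[5, 2, 2, 0], msg_vec=[5, 2, 2, 0]; VV[1]=max(VV[1],msg_vec) then VV[1][1]++ -> VV[1]=[5, 3, 2, 0]
Event 8: SEND 3->2: VV[3][3]++ -> VV[3]=[0, 0, 0, 2], msg_vec=[0, 0, 0, 2]; VV[2]=max(VV[2],msg_vec) then VV[2][2]++ -> VV[2]=[1, 0, 3, 2]
Event 1 stamp: [0, 0, 0, 1]
Event 4 stamp: [2, 0, 0, 0]
[0, 0, 0, 1] <= [2, 0, 0, 0]? False
[2, 0, 0, 0] <= [0, 0, 0, 1]? False
Relation: concurrent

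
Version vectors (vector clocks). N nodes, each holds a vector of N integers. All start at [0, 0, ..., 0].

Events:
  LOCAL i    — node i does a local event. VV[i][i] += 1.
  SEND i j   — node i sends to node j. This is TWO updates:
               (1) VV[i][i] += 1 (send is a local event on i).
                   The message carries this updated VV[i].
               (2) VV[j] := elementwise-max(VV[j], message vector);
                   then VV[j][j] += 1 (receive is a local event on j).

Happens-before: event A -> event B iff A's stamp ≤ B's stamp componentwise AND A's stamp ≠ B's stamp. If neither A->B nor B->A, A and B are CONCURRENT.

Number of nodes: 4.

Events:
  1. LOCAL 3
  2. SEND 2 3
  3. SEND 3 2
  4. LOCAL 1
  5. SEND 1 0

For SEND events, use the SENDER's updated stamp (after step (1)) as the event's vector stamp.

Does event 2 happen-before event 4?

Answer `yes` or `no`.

Answer: no

Derivation:
Initial: VV[0]=[0, 0, 0, 0]
Initial: VV[1]=[0, 0, 0, 0]
Initial: VV[2]=[0, 0, 0, 0]
Initial: VV[3]=[0, 0, 0, 0]
Event 1: LOCAL 3: VV[3][3]++ -> VV[3]=[0, 0, 0, 1]
Event 2: SEND 2->3: VV[2][2]++ -> VV[2]=[0, 0, 1, 0], msg_vec=[0, 0, 1, 0]; VV[3]=max(VV[3],msg_vec) then VV[3][3]++ -> VV[3]=[0, 0, 1, 2]
Event 3: SEND 3->2: VV[3][3]++ -> VV[3]=[0, 0, 1, 3], msg_vec=[0, 0, 1, 3]; VV[2]=max(VV[2],msg_vec) then VV[2][2]++ -> VV[2]=[0, 0, 2, 3]
Event 4: LOCAL 1: VV[1][1]++ -> VV[1]=[0, 1, 0, 0]
Event 5: SEND 1->0: VV[1][1]++ -> VV[1]=[0, 2, 0, 0], msg_vec=[0, 2, 0, 0]; VV[0]=max(VV[0],msg_vec) then VV[0][0]++ -> VV[0]=[1, 2, 0, 0]
Event 2 stamp: [0, 0, 1, 0]
Event 4 stamp: [0, 1, 0, 0]
[0, 0, 1, 0] <= [0, 1, 0, 0]? False. Equal? False. Happens-before: False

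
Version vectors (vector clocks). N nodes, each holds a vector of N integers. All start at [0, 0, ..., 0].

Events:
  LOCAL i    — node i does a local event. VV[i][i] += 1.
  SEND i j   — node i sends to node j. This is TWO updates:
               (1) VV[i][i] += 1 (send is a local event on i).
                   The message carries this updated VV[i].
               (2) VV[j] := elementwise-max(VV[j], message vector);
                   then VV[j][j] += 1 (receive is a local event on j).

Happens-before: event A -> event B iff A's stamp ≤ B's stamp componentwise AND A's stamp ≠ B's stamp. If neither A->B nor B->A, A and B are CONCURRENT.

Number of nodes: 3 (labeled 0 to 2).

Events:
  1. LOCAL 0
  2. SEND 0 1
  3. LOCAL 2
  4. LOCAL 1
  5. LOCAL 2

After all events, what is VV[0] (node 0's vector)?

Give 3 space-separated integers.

Initial: VV[0]=[0, 0, 0]
Initial: VV[1]=[0, 0, 0]
Initial: VV[2]=[0, 0, 0]
Event 1: LOCAL 0: VV[0][0]++ -> VV[0]=[1, 0, 0]
Event 2: SEND 0->1: VV[0][0]++ -> VV[0]=[2, 0, 0], msg_vec=[2, 0, 0]; VV[1]=max(VV[1],msg_vec) then VV[1][1]++ -> VV[1]=[2, 1, 0]
Event 3: LOCAL 2: VV[2][2]++ -> VV[2]=[0, 0, 1]
Event 4: LOCAL 1: VV[1][1]++ -> VV[1]=[2, 2, 0]
Event 5: LOCAL 2: VV[2][2]++ -> VV[2]=[0, 0, 2]
Final vectors: VV[0]=[2, 0, 0]; VV[1]=[2, 2, 0]; VV[2]=[0, 0, 2]

Answer: 2 0 0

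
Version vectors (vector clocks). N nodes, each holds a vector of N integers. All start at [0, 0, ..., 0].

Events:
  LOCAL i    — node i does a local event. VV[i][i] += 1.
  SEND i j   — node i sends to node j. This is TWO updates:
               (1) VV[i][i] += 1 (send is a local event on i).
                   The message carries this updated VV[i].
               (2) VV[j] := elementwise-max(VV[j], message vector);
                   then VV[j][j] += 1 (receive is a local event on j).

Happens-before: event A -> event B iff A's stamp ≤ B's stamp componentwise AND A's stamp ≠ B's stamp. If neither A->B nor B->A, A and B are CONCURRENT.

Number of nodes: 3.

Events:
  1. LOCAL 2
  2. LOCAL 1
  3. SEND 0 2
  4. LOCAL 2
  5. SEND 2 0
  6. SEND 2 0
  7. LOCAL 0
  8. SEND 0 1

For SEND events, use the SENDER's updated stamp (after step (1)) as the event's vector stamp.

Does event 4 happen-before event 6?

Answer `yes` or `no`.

Initial: VV[0]=[0, 0, 0]
Initial: VV[1]=[0, 0, 0]
Initial: VV[2]=[0, 0, 0]
Event 1: LOCAL 2: VV[2][2]++ -> VV[2]=[0, 0, 1]
Event 2: LOCAL 1: VV[1][1]++ -> VV[1]=[0, 1, 0]
Event 3: SEND 0->2: VV[0][0]++ -> VV[0]=[1, 0, 0], msg_vec=[1, 0, 0]; VV[2]=max(VV[2],msg_vec) then VV[2][2]++ -> VV[2]=[1, 0, 2]
Event 4: LOCAL 2: VV[2][2]++ -> VV[2]=[1, 0, 3]
Event 5: SEND 2->0: VV[2][2]++ -> VV[2]=[1, 0, 4], msg_vec=[1, 0, 4]; VV[0]=max(VV[0],msg_vec) then VV[0][0]++ -> VV[0]=[2, 0, 4]
Event 6: SEND 2->0: VV[2][2]++ -> VV[2]=[1, 0, 5], msg_vec=[1, 0, 5]; VV[0]=max(VV[0],msg_vec) then VV[0][0]++ -> VV[0]=[3, 0, 5]
Event 7: LOCAL 0: VV[0][0]++ -> VV[0]=[4, 0, 5]
Event 8: SEND 0->1: VV[0][0]++ -> VV[0]=[5, 0, 5], msg_vec=[5, 0, 5]; VV[1]=max(VV[1],msg_vec) then VV[1][1]++ -> VV[1]=[5, 2, 5]
Event 4 stamp: [1, 0, 3]
Event 6 stamp: [1, 0, 5]
[1, 0, 3] <= [1, 0, 5]? True. Equal? False. Happens-before: True

Answer: yes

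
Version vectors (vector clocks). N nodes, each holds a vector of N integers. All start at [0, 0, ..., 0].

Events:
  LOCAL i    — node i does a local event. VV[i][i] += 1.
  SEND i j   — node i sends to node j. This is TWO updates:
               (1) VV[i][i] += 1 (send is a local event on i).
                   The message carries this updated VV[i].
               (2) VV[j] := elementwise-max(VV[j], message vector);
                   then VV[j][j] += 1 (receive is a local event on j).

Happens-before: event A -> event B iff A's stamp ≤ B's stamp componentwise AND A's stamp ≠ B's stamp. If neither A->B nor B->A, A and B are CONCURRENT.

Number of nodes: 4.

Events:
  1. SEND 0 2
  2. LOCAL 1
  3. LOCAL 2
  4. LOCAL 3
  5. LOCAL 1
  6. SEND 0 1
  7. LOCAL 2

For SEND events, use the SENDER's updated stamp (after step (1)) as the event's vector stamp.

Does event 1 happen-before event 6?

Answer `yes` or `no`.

Answer: yes

Derivation:
Initial: VV[0]=[0, 0, 0, 0]
Initial: VV[1]=[0, 0, 0, 0]
Initial: VV[2]=[0, 0, 0, 0]
Initial: VV[3]=[0, 0, 0, 0]
Event 1: SEND 0->2: VV[0][0]++ -> VV[0]=[1, 0, 0, 0], msg_vec=[1, 0, 0, 0]; VV[2]=max(VV[2],msg_vec) then VV[2][2]++ -> VV[2]=[1, 0, 1, 0]
Event 2: LOCAL 1: VV[1][1]++ -> VV[1]=[0, 1, 0, 0]
Event 3: LOCAL 2: VV[2][2]++ -> VV[2]=[1, 0, 2, 0]
Event 4: LOCAL 3: VV[3][3]++ -> VV[3]=[0, 0, 0, 1]
Event 5: LOCAL 1: VV[1][1]++ -> VV[1]=[0, 2, 0, 0]
Event 6: SEND 0->1: VV[0][0]++ -> VV[0]=[2, 0, 0, 0], msg_vec=[2, 0, 0, 0]; VV[1]=max(VV[1],msg_vec) then VV[1][1]++ -> VV[1]=[2, 3, 0, 0]
Event 7: LOCAL 2: VV[2][2]++ -> VV[2]=[1, 0, 3, 0]
Event 1 stamp: [1, 0, 0, 0]
Event 6 stamp: [2, 0, 0, 0]
[1, 0, 0, 0] <= [2, 0, 0, 0]? True. Equal? False. Happens-before: True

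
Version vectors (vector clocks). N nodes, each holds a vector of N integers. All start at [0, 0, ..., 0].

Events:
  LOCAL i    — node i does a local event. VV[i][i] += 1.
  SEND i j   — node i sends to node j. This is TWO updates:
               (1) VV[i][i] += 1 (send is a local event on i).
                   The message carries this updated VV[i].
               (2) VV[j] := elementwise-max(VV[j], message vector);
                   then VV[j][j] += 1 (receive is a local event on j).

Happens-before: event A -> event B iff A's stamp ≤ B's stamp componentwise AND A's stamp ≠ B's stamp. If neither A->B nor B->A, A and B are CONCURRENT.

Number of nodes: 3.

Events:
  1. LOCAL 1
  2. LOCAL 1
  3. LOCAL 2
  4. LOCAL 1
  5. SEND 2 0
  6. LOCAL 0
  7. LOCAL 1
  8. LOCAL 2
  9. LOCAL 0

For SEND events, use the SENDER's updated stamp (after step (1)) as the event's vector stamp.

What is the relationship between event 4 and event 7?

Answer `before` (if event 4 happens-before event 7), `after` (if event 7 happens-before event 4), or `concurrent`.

Initial: VV[0]=[0, 0, 0]
Initial: VV[1]=[0, 0, 0]
Initial: VV[2]=[0, 0, 0]
Event 1: LOCAL 1: VV[1][1]++ -> VV[1]=[0, 1, 0]
Event 2: LOCAL 1: VV[1][1]++ -> VV[1]=[0, 2, 0]
Event 3: LOCAL 2: VV[2][2]++ -> VV[2]=[0, 0, 1]
Event 4: LOCAL 1: VV[1][1]++ -> VV[1]=[0, 3, 0]
Event 5: SEND 2->0: VV[2][2]++ -> VV[2]=[0, 0, 2], msg_vec=[0, 0, 2]; VV[0]=max(VV[0],msg_vec) then VV[0][0]++ -> VV[0]=[1, 0, 2]
Event 6: LOCAL 0: VV[0][0]++ -> VV[0]=[2, 0, 2]
Event 7: LOCAL 1: VV[1][1]++ -> VV[1]=[0, 4, 0]
Event 8: LOCAL 2: VV[2][2]++ -> VV[2]=[0, 0, 3]
Event 9: LOCAL 0: VV[0][0]++ -> VV[0]=[3, 0, 2]
Event 4 stamp: [0, 3, 0]
Event 7 stamp: [0, 4, 0]
[0, 3, 0] <= [0, 4, 0]? True
[0, 4, 0] <= [0, 3, 0]? False
Relation: before

Answer: before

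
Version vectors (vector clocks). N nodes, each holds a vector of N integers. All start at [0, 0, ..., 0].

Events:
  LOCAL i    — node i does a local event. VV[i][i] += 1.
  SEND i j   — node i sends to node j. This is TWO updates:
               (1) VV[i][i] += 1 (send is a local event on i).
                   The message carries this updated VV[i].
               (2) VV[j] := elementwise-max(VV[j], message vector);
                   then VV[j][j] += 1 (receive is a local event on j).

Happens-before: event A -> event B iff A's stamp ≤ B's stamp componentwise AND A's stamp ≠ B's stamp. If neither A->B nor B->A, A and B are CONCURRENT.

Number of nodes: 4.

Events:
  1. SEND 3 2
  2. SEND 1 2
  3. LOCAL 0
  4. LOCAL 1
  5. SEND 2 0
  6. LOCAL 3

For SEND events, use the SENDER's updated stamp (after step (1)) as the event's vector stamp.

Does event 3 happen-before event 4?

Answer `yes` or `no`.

Initial: VV[0]=[0, 0, 0, 0]
Initial: VV[1]=[0, 0, 0, 0]
Initial: VV[2]=[0, 0, 0, 0]
Initial: VV[3]=[0, 0, 0, 0]
Event 1: SEND 3->2: VV[3][3]++ -> VV[3]=[0, 0, 0, 1], msg_vec=[0, 0, 0, 1]; VV[2]=max(VV[2],msg_vec) then VV[2][2]++ -> VV[2]=[0, 0, 1, 1]
Event 2: SEND 1->2: VV[1][1]++ -> VV[1]=[0, 1, 0, 0], msg_vec=[0, 1, 0, 0]; VV[2]=max(VV[2],msg_vec) then VV[2][2]++ -> VV[2]=[0, 1, 2, 1]
Event 3: LOCAL 0: VV[0][0]++ -> VV[0]=[1, 0, 0, 0]
Event 4: LOCAL 1: VV[1][1]++ -> VV[1]=[0, 2, 0, 0]
Event 5: SEND 2->0: VV[2][2]++ -> VV[2]=[0, 1, 3, 1], msg_vec=[0, 1, 3, 1]; VV[0]=max(VV[0],msg_vec) then VV[0][0]++ -> VV[0]=[2, 1, 3, 1]
Event 6: LOCAL 3: VV[3][3]++ -> VV[3]=[0, 0, 0, 2]
Event 3 stamp: [1, 0, 0, 0]
Event 4 stamp: [0, 2, 0, 0]
[1, 0, 0, 0] <= [0, 2, 0, 0]? False. Equal? False. Happens-before: False

Answer: no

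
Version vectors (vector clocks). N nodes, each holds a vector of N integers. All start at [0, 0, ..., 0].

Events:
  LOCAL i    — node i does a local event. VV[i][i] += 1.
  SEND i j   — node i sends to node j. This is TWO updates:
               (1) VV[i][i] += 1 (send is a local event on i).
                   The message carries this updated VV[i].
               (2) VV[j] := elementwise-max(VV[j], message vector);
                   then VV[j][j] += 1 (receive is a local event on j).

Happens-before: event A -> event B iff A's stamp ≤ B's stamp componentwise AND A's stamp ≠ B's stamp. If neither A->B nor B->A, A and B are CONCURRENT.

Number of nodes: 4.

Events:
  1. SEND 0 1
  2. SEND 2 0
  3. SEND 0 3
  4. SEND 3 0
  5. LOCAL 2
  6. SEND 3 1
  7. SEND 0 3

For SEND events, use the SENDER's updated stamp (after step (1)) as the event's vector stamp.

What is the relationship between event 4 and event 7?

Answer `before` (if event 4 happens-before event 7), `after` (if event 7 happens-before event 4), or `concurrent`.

Initial: VV[0]=[0, 0, 0, 0]
Initial: VV[1]=[0, 0, 0, 0]
Initial: VV[2]=[0, 0, 0, 0]
Initial: VV[3]=[0, 0, 0, 0]
Event 1: SEND 0->1: VV[0][0]++ -> VV[0]=[1, 0, 0, 0], msg_vec=[1, 0, 0, 0]; VV[1]=max(VV[1],msg_vec) then VV[1][1]++ -> VV[1]=[1, 1, 0, 0]
Event 2: SEND 2->0: VV[2][2]++ -> VV[2]=[0, 0, 1, 0], msg_vec=[0, 0, 1, 0]; VV[0]=max(VV[0],msg_vec) then VV[0][0]++ -> VV[0]=[2, 0, 1, 0]
Event 3: SEND 0->3: VV[0][0]++ -> VV[0]=[3, 0, 1, 0], msg_vec=[3, 0, 1, 0]; VV[3]=max(VV[3],msg_vec) then VV[3][3]++ -> VV[3]=[3, 0, 1, 1]
Event 4: SEND 3->0: VV[3][3]++ -> VV[3]=[3, 0, 1, 2], msg_vec=[3, 0, 1, 2]; VV[0]=max(VV[0],msg_vec) then VV[0][0]++ -> VV[0]=[4, 0, 1, 2]
Event 5: LOCAL 2: VV[2][2]++ -> VV[2]=[0, 0, 2, 0]
Event 6: SEND 3->1: VV[3][3]++ -> VV[3]=[3, 0, 1, 3], msg_vec=[3, 0, 1, 3]; VV[1]=max(VV[1],msg_vec) then VV[1][1]++ -> VV[1]=[3, 2, 1, 3]
Event 7: SEND 0->3: VV[0][0]++ -> VV[0]=[5, 0, 1, 2], msg_vec=[5, 0, 1, 2]; VV[3]=max(VV[3],msg_vec) then VV[3][3]++ -> VV[3]=[5, 0, 1, 4]
Event 4 stamp: [3, 0, 1, 2]
Event 7 stamp: [5, 0, 1, 2]
[3, 0, 1, 2] <= [5, 0, 1, 2]? True
[5, 0, 1, 2] <= [3, 0, 1, 2]? False
Relation: before

Answer: before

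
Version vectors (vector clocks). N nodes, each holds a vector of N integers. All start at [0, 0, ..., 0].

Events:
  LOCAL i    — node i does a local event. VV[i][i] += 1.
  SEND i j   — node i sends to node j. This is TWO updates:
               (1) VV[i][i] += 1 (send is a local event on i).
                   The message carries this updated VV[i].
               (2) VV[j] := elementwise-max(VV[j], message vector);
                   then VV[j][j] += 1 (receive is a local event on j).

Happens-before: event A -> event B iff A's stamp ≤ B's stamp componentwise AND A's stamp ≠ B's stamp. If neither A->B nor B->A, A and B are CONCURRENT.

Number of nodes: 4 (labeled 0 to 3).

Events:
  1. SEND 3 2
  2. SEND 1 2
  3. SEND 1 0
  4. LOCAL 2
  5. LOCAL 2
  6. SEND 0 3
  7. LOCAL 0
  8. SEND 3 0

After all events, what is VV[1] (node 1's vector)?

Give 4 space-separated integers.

Initial: VV[0]=[0, 0, 0, 0]
Initial: VV[1]=[0, 0, 0, 0]
Initial: VV[2]=[0, 0, 0, 0]
Initial: VV[3]=[0, 0, 0, 0]
Event 1: SEND 3->2: VV[3][3]++ -> VV[3]=[0, 0, 0, 1], msg_vec=[0, 0, 0, 1]; VV[2]=max(VV[2],msg_vec) then VV[2][2]++ -> VV[2]=[0, 0, 1, 1]
Event 2: SEND 1->2: VV[1][1]++ -> VV[1]=[0, 1, 0, 0], msg_vec=[0, 1, 0, 0]; VV[2]=max(VV[2],msg_vec) then VV[2][2]++ -> VV[2]=[0, 1, 2, 1]
Event 3: SEND 1->0: VV[1][1]++ -> VV[1]=[0, 2, 0, 0], msg_vec=[0, 2, 0, 0]; VV[0]=max(VV[0],msg_vec) then VV[0][0]++ -> VV[0]=[1, 2, 0, 0]
Event 4: LOCAL 2: VV[2][2]++ -> VV[2]=[0, 1, 3, 1]
Event 5: LOCAL 2: VV[2][2]++ -> VV[2]=[0, 1, 4, 1]
Event 6: SEND 0->3: VV[0][0]++ -> VV[0]=[2, 2, 0, 0], msg_vec=[2, 2, 0, 0]; VV[3]=max(VV[3],msg_vec) then VV[3][3]++ -> VV[3]=[2, 2, 0, 2]
Event 7: LOCAL 0: VV[0][0]++ -> VV[0]=[3, 2, 0, 0]
Event 8: SEND 3->0: VV[3][3]++ -> VV[3]=[2, 2, 0, 3], msg_vec=[2, 2, 0, 3]; VV[0]=max(VV[0],msg_vec) then VV[0][0]++ -> VV[0]=[4, 2, 0, 3]
Final vectors: VV[0]=[4, 2, 0, 3]; VV[1]=[0, 2, 0, 0]; VV[2]=[0, 1, 4, 1]; VV[3]=[2, 2, 0, 3]

Answer: 0 2 0 0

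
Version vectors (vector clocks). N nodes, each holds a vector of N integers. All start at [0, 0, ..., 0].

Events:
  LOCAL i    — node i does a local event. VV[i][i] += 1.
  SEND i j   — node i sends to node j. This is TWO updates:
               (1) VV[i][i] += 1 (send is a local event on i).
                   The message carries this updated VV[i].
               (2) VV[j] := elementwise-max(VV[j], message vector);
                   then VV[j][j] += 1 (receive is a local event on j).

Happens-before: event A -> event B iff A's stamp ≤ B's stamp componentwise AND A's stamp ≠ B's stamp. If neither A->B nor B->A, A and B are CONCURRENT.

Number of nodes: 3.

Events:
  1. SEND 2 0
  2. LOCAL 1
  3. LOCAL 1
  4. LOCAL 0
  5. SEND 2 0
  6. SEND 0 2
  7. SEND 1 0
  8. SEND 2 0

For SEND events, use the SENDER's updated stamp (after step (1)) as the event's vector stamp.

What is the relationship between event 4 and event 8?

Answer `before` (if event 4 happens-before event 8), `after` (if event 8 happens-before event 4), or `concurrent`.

Initial: VV[0]=[0, 0, 0]
Initial: VV[1]=[0, 0, 0]
Initial: VV[2]=[0, 0, 0]
Event 1: SEND 2->0: VV[2][2]++ -> VV[2]=[0, 0, 1], msg_vec=[0, 0, 1]; VV[0]=max(VV[0],msg_vec) then VV[0][0]++ -> VV[0]=[1, 0, 1]
Event 2: LOCAL 1: VV[1][1]++ -> VV[1]=[0, 1, 0]
Event 3: LOCAL 1: VV[1][1]++ -> VV[1]=[0, 2, 0]
Event 4: LOCAL 0: VV[0][0]++ -> VV[0]=[2, 0, 1]
Event 5: SEND 2->0: VV[2][2]++ -> VV[2]=[0, 0, 2], msg_vec=[0, 0, 2]; VV[0]=max(VV[0],msg_vec) then VV[0][0]++ -> VV[0]=[3, 0, 2]
Event 6: SEND 0->2: VV[0][0]++ -> VV[0]=[4, 0, 2], msg_vec=[4, 0, 2]; VV[2]=max(VV[2],msg_vec) then VV[2][2]++ -> VV[2]=[4, 0, 3]
Event 7: SEND 1->0: VV[1][1]++ -> VV[1]=[0, 3, 0], msg_vec=[0, 3, 0]; VV[0]=max(VV[0],msg_vec) then VV[0][0]++ -> VV[0]=[5, 3, 2]
Event 8: SEND 2->0: VV[2][2]++ -> VV[2]=[4, 0, 4], msg_vec=[4, 0, 4]; VV[0]=max(VV[0],msg_vec) then VV[0][0]++ -> VV[0]=[6, 3, 4]
Event 4 stamp: [2, 0, 1]
Event 8 stamp: [4, 0, 4]
[2, 0, 1] <= [4, 0, 4]? True
[4, 0, 4] <= [2, 0, 1]? False
Relation: before

Answer: before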